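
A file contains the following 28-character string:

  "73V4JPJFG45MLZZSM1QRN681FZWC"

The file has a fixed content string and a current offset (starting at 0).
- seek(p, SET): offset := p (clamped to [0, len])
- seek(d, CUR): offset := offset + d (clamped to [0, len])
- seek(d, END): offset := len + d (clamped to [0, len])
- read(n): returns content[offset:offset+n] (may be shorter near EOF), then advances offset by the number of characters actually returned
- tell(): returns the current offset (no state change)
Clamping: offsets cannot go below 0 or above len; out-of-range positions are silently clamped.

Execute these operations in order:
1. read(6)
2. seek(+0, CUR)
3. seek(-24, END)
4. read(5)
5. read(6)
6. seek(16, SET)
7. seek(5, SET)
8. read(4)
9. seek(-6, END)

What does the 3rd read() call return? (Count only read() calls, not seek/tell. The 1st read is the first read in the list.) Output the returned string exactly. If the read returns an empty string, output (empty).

After 1 (read(6)): returned '73V4JP', offset=6
After 2 (seek(+0, CUR)): offset=6
After 3 (seek(-24, END)): offset=4
After 4 (read(5)): returned 'JPJFG', offset=9
After 5 (read(6)): returned '45MLZZ', offset=15
After 6 (seek(16, SET)): offset=16
After 7 (seek(5, SET)): offset=5
After 8 (read(4)): returned 'PJFG', offset=9
After 9 (seek(-6, END)): offset=22

Answer: 45MLZZ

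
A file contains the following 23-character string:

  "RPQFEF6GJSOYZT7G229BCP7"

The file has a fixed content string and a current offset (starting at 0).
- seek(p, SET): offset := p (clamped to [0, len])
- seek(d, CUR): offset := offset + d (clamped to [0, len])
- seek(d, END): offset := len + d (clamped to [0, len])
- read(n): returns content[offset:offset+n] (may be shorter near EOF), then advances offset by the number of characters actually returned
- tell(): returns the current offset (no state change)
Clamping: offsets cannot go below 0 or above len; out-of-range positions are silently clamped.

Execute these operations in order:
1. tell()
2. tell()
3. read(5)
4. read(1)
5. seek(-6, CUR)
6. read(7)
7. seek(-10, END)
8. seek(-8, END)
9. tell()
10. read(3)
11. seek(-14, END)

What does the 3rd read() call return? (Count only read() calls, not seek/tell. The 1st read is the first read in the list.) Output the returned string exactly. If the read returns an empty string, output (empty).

After 1 (tell()): offset=0
After 2 (tell()): offset=0
After 3 (read(5)): returned 'RPQFE', offset=5
After 4 (read(1)): returned 'F', offset=6
After 5 (seek(-6, CUR)): offset=0
After 6 (read(7)): returned 'RPQFEF6', offset=7
After 7 (seek(-10, END)): offset=13
After 8 (seek(-8, END)): offset=15
After 9 (tell()): offset=15
After 10 (read(3)): returned 'G22', offset=18
After 11 (seek(-14, END)): offset=9

Answer: RPQFEF6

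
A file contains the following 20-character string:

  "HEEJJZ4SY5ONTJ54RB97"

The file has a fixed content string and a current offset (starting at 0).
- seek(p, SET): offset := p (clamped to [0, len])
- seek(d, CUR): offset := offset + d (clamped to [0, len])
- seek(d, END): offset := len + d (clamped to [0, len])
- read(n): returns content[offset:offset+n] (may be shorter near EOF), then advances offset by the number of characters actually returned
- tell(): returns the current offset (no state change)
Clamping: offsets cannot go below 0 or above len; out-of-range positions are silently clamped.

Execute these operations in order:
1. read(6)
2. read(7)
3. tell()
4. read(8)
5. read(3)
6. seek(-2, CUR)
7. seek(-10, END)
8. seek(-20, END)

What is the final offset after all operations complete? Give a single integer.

After 1 (read(6)): returned 'HEEJJZ', offset=6
After 2 (read(7)): returned '4SY5ONT', offset=13
After 3 (tell()): offset=13
After 4 (read(8)): returned 'J54RB97', offset=20
After 5 (read(3)): returned '', offset=20
After 6 (seek(-2, CUR)): offset=18
After 7 (seek(-10, END)): offset=10
After 8 (seek(-20, END)): offset=0

Answer: 0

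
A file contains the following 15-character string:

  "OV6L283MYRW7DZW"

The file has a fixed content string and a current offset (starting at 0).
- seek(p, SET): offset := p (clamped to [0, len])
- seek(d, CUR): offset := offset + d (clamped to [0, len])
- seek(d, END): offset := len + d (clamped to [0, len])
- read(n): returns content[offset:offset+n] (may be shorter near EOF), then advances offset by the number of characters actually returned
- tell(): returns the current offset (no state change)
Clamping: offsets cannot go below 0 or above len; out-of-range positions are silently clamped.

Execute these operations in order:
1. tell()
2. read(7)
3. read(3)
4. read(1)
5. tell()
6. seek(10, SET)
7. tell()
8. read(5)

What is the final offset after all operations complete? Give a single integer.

After 1 (tell()): offset=0
After 2 (read(7)): returned 'OV6L283', offset=7
After 3 (read(3)): returned 'MYR', offset=10
After 4 (read(1)): returned 'W', offset=11
After 5 (tell()): offset=11
After 6 (seek(10, SET)): offset=10
After 7 (tell()): offset=10
After 8 (read(5)): returned 'W7DZW', offset=15

Answer: 15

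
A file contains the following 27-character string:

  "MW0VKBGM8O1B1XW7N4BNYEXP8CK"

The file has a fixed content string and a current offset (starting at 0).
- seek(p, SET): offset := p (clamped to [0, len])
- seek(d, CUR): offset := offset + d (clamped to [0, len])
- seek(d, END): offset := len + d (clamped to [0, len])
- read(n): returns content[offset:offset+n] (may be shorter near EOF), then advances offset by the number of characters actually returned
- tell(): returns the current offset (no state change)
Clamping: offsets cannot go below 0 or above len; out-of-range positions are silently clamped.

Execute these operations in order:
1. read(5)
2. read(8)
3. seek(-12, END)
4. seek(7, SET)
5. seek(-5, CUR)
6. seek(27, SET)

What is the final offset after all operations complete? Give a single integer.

After 1 (read(5)): returned 'MW0VK', offset=5
After 2 (read(8)): returned 'BGM8O1B1', offset=13
After 3 (seek(-12, END)): offset=15
After 4 (seek(7, SET)): offset=7
After 5 (seek(-5, CUR)): offset=2
After 6 (seek(27, SET)): offset=27

Answer: 27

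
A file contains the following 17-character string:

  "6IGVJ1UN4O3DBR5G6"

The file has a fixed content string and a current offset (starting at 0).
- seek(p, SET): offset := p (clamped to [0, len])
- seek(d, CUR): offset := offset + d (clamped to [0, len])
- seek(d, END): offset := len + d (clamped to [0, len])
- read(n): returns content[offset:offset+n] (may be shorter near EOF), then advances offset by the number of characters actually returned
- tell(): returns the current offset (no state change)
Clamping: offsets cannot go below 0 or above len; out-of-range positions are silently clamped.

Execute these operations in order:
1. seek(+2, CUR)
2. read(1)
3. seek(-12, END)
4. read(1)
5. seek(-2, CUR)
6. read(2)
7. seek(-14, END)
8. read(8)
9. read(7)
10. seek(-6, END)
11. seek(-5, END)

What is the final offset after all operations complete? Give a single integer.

After 1 (seek(+2, CUR)): offset=2
After 2 (read(1)): returned 'G', offset=3
After 3 (seek(-12, END)): offset=5
After 4 (read(1)): returned '1', offset=6
After 5 (seek(-2, CUR)): offset=4
After 6 (read(2)): returned 'J1', offset=6
After 7 (seek(-14, END)): offset=3
After 8 (read(8)): returned 'VJ1UN4O3', offset=11
After 9 (read(7)): returned 'DBR5G6', offset=17
After 10 (seek(-6, END)): offset=11
After 11 (seek(-5, END)): offset=12

Answer: 12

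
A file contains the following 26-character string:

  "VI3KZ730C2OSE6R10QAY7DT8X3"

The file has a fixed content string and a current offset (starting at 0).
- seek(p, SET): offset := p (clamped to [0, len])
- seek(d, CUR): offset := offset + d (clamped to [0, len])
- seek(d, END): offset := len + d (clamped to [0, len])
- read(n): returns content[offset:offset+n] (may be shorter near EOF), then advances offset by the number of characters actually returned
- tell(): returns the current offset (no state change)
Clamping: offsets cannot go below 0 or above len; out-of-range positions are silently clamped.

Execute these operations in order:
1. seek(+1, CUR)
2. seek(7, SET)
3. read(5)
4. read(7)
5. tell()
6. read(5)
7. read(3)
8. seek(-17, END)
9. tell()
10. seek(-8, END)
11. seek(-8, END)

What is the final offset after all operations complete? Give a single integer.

Answer: 18

Derivation:
After 1 (seek(+1, CUR)): offset=1
After 2 (seek(7, SET)): offset=7
After 3 (read(5)): returned '0C2OS', offset=12
After 4 (read(7)): returned 'E6R10QA', offset=19
After 5 (tell()): offset=19
After 6 (read(5)): returned 'Y7DT8', offset=24
After 7 (read(3)): returned 'X3', offset=26
After 8 (seek(-17, END)): offset=9
After 9 (tell()): offset=9
After 10 (seek(-8, END)): offset=18
After 11 (seek(-8, END)): offset=18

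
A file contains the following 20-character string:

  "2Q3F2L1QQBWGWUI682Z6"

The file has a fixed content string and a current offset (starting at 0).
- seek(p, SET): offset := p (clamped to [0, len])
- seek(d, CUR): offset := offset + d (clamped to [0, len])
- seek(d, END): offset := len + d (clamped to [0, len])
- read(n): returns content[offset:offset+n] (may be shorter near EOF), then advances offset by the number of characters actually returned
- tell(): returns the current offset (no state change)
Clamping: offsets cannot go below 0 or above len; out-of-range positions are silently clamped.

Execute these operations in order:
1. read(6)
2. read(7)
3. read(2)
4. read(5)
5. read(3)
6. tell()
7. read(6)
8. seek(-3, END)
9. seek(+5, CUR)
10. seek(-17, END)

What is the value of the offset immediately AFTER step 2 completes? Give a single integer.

After 1 (read(6)): returned '2Q3F2L', offset=6
After 2 (read(7)): returned '1QQBWGW', offset=13

Answer: 13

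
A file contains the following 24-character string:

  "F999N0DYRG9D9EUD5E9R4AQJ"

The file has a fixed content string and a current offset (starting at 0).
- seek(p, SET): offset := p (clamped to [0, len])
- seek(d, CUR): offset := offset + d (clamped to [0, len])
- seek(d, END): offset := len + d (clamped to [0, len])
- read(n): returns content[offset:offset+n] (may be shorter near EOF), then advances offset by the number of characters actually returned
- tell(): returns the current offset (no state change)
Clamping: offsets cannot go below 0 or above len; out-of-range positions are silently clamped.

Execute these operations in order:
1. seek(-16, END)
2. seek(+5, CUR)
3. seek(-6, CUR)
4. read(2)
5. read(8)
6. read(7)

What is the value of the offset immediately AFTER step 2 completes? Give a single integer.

After 1 (seek(-16, END)): offset=8
After 2 (seek(+5, CUR)): offset=13

Answer: 13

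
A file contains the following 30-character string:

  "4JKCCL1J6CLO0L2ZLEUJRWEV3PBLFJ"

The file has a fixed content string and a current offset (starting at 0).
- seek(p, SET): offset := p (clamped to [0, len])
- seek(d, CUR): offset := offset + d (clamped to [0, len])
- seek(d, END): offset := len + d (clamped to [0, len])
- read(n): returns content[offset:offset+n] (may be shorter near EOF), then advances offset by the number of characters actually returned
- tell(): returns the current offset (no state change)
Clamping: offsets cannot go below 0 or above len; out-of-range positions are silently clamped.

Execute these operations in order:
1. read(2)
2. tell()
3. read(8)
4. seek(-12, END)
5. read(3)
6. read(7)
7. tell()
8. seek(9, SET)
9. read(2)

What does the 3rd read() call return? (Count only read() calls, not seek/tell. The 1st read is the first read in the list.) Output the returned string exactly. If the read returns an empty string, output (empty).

After 1 (read(2)): returned '4J', offset=2
After 2 (tell()): offset=2
After 3 (read(8)): returned 'KCCL1J6C', offset=10
After 4 (seek(-12, END)): offset=18
After 5 (read(3)): returned 'UJR', offset=21
After 6 (read(7)): returned 'WEV3PBL', offset=28
After 7 (tell()): offset=28
After 8 (seek(9, SET)): offset=9
After 9 (read(2)): returned 'CL', offset=11

Answer: UJR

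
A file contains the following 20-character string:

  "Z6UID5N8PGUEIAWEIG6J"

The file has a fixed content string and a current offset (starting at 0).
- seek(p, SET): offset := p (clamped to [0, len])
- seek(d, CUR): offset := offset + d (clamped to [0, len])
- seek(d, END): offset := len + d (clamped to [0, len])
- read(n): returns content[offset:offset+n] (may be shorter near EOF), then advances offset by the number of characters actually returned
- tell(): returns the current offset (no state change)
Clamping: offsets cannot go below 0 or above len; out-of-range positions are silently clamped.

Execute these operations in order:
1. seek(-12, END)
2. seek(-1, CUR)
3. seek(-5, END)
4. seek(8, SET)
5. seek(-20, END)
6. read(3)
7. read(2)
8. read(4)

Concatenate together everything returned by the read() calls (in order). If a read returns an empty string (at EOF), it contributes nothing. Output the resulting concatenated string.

Answer: Z6UID5N8P

Derivation:
After 1 (seek(-12, END)): offset=8
After 2 (seek(-1, CUR)): offset=7
After 3 (seek(-5, END)): offset=15
After 4 (seek(8, SET)): offset=8
After 5 (seek(-20, END)): offset=0
After 6 (read(3)): returned 'Z6U', offset=3
After 7 (read(2)): returned 'ID', offset=5
After 8 (read(4)): returned '5N8P', offset=9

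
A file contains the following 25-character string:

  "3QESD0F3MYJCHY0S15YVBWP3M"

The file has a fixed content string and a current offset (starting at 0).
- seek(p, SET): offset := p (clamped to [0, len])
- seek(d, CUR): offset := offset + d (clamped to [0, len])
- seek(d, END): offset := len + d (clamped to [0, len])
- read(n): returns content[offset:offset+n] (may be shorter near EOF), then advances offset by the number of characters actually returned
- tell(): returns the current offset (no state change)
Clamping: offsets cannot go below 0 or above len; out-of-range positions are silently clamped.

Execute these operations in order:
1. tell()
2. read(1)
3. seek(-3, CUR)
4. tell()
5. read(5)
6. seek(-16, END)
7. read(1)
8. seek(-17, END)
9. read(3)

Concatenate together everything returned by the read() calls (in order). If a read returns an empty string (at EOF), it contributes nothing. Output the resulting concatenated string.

After 1 (tell()): offset=0
After 2 (read(1)): returned '3', offset=1
After 3 (seek(-3, CUR)): offset=0
After 4 (tell()): offset=0
After 5 (read(5)): returned '3QESD', offset=5
After 6 (seek(-16, END)): offset=9
After 7 (read(1)): returned 'Y', offset=10
After 8 (seek(-17, END)): offset=8
After 9 (read(3)): returned 'MYJ', offset=11

Answer: 33QESDYMYJ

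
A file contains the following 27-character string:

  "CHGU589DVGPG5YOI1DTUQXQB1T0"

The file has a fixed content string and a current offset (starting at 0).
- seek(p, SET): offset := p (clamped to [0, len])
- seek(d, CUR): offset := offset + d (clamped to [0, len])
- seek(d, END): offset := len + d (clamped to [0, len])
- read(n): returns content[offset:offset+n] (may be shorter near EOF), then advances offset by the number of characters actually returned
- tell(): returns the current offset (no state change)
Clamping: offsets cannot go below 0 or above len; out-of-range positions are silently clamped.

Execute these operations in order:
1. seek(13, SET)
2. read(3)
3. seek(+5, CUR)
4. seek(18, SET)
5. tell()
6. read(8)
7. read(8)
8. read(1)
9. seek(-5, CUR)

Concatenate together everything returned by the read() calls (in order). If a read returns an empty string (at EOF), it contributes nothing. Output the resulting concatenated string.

After 1 (seek(13, SET)): offset=13
After 2 (read(3)): returned 'YOI', offset=16
After 3 (seek(+5, CUR)): offset=21
After 4 (seek(18, SET)): offset=18
After 5 (tell()): offset=18
After 6 (read(8)): returned 'TUQXQB1T', offset=26
After 7 (read(8)): returned '0', offset=27
After 8 (read(1)): returned '', offset=27
After 9 (seek(-5, CUR)): offset=22

Answer: YOITUQXQB1T0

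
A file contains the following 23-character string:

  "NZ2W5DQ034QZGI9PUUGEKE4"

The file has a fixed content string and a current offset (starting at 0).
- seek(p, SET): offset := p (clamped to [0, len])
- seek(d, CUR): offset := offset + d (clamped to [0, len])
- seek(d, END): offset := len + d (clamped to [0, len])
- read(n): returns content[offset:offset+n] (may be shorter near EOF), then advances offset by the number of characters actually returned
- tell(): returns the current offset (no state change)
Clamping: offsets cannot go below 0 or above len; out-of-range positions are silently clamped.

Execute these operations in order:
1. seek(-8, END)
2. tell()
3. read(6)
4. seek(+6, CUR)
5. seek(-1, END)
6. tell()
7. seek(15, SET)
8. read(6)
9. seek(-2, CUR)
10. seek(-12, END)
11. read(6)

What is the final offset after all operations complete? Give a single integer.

Answer: 17

Derivation:
After 1 (seek(-8, END)): offset=15
After 2 (tell()): offset=15
After 3 (read(6)): returned 'PUUGEK', offset=21
After 4 (seek(+6, CUR)): offset=23
After 5 (seek(-1, END)): offset=22
After 6 (tell()): offset=22
After 7 (seek(15, SET)): offset=15
After 8 (read(6)): returned 'PUUGEK', offset=21
After 9 (seek(-2, CUR)): offset=19
After 10 (seek(-12, END)): offset=11
After 11 (read(6)): returned 'ZGI9PU', offset=17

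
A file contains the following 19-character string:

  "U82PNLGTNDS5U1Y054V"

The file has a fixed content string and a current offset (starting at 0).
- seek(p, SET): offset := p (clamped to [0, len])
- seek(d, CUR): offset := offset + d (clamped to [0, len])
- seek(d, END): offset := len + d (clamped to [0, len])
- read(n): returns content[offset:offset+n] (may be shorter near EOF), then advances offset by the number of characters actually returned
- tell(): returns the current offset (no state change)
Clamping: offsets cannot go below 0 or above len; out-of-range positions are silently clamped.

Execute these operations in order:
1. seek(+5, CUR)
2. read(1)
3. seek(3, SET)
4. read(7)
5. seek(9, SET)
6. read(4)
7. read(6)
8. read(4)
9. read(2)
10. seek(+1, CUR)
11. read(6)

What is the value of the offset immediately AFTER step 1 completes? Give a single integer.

After 1 (seek(+5, CUR)): offset=5

Answer: 5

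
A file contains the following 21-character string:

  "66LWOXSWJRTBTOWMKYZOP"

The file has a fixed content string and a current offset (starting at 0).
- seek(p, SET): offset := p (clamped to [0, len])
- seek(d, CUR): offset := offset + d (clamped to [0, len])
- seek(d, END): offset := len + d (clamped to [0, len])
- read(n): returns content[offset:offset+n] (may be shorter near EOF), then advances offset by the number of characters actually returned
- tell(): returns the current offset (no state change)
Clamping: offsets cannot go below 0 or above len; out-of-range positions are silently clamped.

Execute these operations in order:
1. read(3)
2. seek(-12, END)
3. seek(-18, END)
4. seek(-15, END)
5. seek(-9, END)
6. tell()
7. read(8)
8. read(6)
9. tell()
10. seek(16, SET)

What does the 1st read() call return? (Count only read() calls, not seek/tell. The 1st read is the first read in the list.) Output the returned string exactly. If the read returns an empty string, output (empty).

Answer: 66L

Derivation:
After 1 (read(3)): returned '66L', offset=3
After 2 (seek(-12, END)): offset=9
After 3 (seek(-18, END)): offset=3
After 4 (seek(-15, END)): offset=6
After 5 (seek(-9, END)): offset=12
After 6 (tell()): offset=12
After 7 (read(8)): returned 'TOWMKYZO', offset=20
After 8 (read(6)): returned 'P', offset=21
After 9 (tell()): offset=21
After 10 (seek(16, SET)): offset=16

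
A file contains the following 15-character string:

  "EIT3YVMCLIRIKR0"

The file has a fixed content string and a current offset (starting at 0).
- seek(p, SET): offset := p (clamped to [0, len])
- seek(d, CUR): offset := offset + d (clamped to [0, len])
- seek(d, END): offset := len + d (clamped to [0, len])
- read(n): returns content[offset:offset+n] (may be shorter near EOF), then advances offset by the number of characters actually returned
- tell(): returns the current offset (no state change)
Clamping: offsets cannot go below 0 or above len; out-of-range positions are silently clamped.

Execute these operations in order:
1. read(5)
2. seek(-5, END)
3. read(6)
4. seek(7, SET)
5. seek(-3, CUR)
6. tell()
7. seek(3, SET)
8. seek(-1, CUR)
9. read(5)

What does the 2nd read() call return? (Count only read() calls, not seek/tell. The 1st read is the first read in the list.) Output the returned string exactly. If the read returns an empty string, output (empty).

After 1 (read(5)): returned 'EIT3Y', offset=5
After 2 (seek(-5, END)): offset=10
After 3 (read(6)): returned 'RIKR0', offset=15
After 4 (seek(7, SET)): offset=7
After 5 (seek(-3, CUR)): offset=4
After 6 (tell()): offset=4
After 7 (seek(3, SET)): offset=3
After 8 (seek(-1, CUR)): offset=2
After 9 (read(5)): returned 'T3YVM', offset=7

Answer: RIKR0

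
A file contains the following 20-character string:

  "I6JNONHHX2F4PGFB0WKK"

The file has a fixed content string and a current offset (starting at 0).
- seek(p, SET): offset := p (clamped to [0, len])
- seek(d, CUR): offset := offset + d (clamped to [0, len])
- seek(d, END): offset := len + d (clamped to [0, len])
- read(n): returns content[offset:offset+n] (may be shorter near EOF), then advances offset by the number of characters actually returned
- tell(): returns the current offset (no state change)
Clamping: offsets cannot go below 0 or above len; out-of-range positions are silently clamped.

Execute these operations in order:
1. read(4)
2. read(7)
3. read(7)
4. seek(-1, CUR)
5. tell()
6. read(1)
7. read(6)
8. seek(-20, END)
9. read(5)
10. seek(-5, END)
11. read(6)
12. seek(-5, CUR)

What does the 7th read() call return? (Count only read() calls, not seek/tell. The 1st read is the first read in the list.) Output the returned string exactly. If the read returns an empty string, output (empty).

Answer: B0WKK

Derivation:
After 1 (read(4)): returned 'I6JN', offset=4
After 2 (read(7)): returned 'ONHHX2F', offset=11
After 3 (read(7)): returned '4PGFB0W', offset=18
After 4 (seek(-1, CUR)): offset=17
After 5 (tell()): offset=17
After 6 (read(1)): returned 'W', offset=18
After 7 (read(6)): returned 'KK', offset=20
After 8 (seek(-20, END)): offset=0
After 9 (read(5)): returned 'I6JNO', offset=5
After 10 (seek(-5, END)): offset=15
After 11 (read(6)): returned 'B0WKK', offset=20
After 12 (seek(-5, CUR)): offset=15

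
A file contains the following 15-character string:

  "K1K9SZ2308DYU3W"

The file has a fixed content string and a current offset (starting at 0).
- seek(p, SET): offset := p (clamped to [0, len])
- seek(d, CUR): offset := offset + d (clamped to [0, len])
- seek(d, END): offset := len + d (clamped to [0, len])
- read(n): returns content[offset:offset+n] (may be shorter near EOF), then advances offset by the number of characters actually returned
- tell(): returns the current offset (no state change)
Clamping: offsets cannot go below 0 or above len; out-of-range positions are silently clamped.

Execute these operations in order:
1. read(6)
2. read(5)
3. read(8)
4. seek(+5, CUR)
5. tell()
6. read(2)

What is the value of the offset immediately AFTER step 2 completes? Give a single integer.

Answer: 11

Derivation:
After 1 (read(6)): returned 'K1K9SZ', offset=6
After 2 (read(5)): returned '2308D', offset=11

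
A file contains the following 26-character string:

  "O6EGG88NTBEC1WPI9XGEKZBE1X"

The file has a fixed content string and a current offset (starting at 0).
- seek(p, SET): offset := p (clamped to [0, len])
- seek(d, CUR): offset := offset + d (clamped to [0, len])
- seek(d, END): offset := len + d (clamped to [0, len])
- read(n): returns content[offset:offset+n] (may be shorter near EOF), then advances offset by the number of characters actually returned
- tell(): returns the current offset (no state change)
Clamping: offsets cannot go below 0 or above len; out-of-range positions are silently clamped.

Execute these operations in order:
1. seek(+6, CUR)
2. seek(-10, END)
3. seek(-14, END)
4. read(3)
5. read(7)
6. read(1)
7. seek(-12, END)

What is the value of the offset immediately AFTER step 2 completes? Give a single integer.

Answer: 16

Derivation:
After 1 (seek(+6, CUR)): offset=6
After 2 (seek(-10, END)): offset=16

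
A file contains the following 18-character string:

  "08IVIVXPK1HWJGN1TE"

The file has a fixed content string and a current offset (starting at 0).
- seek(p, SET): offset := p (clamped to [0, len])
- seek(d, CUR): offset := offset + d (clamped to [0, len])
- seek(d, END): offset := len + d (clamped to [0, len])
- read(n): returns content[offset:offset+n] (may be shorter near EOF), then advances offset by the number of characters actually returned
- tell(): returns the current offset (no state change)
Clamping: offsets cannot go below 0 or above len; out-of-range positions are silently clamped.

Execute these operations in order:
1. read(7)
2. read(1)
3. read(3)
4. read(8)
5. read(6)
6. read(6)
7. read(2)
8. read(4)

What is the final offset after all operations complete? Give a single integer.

Answer: 18

Derivation:
After 1 (read(7)): returned '08IVIVX', offset=7
After 2 (read(1)): returned 'P', offset=8
After 3 (read(3)): returned 'K1H', offset=11
After 4 (read(8)): returned 'WJGN1TE', offset=18
After 5 (read(6)): returned '', offset=18
After 6 (read(6)): returned '', offset=18
After 7 (read(2)): returned '', offset=18
After 8 (read(4)): returned '', offset=18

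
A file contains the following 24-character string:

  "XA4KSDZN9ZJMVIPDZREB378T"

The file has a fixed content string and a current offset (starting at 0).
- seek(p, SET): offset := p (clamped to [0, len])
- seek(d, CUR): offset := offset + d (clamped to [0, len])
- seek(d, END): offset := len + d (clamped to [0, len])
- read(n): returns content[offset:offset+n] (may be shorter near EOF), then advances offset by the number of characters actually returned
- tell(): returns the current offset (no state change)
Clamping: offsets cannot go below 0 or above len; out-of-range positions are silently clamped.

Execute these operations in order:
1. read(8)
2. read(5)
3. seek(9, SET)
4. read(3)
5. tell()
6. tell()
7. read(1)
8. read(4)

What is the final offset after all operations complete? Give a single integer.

Answer: 17

Derivation:
After 1 (read(8)): returned 'XA4KSDZN', offset=8
After 2 (read(5)): returned '9ZJMV', offset=13
After 3 (seek(9, SET)): offset=9
After 4 (read(3)): returned 'ZJM', offset=12
After 5 (tell()): offset=12
After 6 (tell()): offset=12
After 7 (read(1)): returned 'V', offset=13
After 8 (read(4)): returned 'IPDZ', offset=17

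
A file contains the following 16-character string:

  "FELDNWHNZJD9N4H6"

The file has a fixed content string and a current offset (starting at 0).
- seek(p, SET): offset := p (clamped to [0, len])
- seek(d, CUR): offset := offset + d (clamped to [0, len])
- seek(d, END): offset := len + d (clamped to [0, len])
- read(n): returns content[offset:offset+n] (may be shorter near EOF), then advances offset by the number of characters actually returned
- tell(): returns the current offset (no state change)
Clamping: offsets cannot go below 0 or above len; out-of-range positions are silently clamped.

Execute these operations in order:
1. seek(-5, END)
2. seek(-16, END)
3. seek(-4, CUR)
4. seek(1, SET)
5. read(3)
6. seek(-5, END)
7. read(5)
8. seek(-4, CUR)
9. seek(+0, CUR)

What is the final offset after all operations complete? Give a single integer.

Answer: 12

Derivation:
After 1 (seek(-5, END)): offset=11
After 2 (seek(-16, END)): offset=0
After 3 (seek(-4, CUR)): offset=0
After 4 (seek(1, SET)): offset=1
After 5 (read(3)): returned 'ELD', offset=4
After 6 (seek(-5, END)): offset=11
After 7 (read(5)): returned '9N4H6', offset=16
After 8 (seek(-4, CUR)): offset=12
After 9 (seek(+0, CUR)): offset=12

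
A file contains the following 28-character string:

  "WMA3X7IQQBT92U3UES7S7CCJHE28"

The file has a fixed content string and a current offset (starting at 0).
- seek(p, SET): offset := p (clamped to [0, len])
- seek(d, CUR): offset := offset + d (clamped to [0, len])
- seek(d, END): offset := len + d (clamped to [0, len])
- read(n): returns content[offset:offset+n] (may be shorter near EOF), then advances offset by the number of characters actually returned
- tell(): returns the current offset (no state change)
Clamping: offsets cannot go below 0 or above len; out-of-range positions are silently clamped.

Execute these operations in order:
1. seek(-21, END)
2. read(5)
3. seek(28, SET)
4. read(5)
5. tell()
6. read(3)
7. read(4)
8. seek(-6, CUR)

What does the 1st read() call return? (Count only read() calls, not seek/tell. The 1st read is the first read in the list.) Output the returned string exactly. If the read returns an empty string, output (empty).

Answer: QQBT9

Derivation:
After 1 (seek(-21, END)): offset=7
After 2 (read(5)): returned 'QQBT9', offset=12
After 3 (seek(28, SET)): offset=28
After 4 (read(5)): returned '', offset=28
After 5 (tell()): offset=28
After 6 (read(3)): returned '', offset=28
After 7 (read(4)): returned '', offset=28
After 8 (seek(-6, CUR)): offset=22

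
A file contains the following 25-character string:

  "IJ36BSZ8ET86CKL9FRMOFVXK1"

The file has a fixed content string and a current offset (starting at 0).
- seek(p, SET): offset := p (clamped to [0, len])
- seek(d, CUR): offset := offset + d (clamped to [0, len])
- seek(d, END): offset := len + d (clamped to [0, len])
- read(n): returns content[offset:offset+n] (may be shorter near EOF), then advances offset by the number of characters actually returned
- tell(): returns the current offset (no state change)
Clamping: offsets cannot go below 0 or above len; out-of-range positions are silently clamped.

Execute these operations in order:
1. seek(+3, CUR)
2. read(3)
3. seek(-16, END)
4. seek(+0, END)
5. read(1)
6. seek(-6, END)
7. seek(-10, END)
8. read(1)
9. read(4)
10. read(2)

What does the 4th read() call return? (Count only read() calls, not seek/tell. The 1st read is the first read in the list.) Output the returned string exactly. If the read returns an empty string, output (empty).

Answer: FRMO

Derivation:
After 1 (seek(+3, CUR)): offset=3
After 2 (read(3)): returned '6BS', offset=6
After 3 (seek(-16, END)): offset=9
After 4 (seek(+0, END)): offset=25
After 5 (read(1)): returned '', offset=25
After 6 (seek(-6, END)): offset=19
After 7 (seek(-10, END)): offset=15
After 8 (read(1)): returned '9', offset=16
After 9 (read(4)): returned 'FRMO', offset=20
After 10 (read(2)): returned 'FV', offset=22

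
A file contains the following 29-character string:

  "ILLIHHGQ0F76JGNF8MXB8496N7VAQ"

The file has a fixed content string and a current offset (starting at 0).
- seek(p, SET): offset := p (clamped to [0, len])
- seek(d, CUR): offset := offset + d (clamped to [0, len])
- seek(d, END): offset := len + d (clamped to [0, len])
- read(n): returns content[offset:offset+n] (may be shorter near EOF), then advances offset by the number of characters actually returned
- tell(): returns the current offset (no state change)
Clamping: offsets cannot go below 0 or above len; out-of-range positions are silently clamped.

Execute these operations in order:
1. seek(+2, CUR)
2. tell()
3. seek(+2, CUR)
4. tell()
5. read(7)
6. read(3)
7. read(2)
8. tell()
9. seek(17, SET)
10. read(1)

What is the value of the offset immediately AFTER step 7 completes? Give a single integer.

After 1 (seek(+2, CUR)): offset=2
After 2 (tell()): offset=2
After 3 (seek(+2, CUR)): offset=4
After 4 (tell()): offset=4
After 5 (read(7)): returned 'HHGQ0F7', offset=11
After 6 (read(3)): returned '6JG', offset=14
After 7 (read(2)): returned 'NF', offset=16

Answer: 16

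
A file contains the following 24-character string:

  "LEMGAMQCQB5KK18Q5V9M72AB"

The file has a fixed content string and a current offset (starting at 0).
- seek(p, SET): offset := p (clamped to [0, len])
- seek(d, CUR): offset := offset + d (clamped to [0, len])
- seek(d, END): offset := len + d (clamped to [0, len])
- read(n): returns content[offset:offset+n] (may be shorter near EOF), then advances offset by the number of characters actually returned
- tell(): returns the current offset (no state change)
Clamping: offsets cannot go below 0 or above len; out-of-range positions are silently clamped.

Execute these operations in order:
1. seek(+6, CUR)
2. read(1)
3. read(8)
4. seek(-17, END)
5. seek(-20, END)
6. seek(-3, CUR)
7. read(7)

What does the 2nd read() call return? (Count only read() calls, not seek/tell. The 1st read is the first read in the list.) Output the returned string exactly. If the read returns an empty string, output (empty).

Answer: CQB5KK18

Derivation:
After 1 (seek(+6, CUR)): offset=6
After 2 (read(1)): returned 'Q', offset=7
After 3 (read(8)): returned 'CQB5KK18', offset=15
After 4 (seek(-17, END)): offset=7
After 5 (seek(-20, END)): offset=4
After 6 (seek(-3, CUR)): offset=1
After 7 (read(7)): returned 'EMGAMQC', offset=8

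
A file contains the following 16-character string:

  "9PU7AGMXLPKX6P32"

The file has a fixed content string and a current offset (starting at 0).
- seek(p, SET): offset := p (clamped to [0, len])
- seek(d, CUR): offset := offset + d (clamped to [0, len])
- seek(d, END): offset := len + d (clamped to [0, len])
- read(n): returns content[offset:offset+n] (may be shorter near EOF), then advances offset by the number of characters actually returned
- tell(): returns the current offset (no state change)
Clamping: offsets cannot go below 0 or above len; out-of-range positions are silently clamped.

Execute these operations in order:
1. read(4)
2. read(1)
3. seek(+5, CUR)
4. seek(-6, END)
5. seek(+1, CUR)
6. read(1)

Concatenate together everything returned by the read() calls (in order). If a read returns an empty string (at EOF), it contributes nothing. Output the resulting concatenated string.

After 1 (read(4)): returned '9PU7', offset=4
After 2 (read(1)): returned 'A', offset=5
After 3 (seek(+5, CUR)): offset=10
After 4 (seek(-6, END)): offset=10
After 5 (seek(+1, CUR)): offset=11
After 6 (read(1)): returned 'X', offset=12

Answer: 9PU7AX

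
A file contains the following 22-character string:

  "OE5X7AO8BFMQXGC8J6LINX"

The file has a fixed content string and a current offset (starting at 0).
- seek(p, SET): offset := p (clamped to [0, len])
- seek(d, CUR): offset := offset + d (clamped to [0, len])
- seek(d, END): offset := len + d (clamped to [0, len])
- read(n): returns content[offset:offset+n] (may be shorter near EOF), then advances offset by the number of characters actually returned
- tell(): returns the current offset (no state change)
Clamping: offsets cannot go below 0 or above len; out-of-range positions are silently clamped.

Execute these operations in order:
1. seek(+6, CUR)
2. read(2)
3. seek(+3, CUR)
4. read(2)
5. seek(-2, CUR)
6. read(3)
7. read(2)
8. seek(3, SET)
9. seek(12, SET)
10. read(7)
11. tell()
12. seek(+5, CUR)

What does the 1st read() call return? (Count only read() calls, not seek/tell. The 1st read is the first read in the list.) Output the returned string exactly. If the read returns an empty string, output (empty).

Answer: O8

Derivation:
After 1 (seek(+6, CUR)): offset=6
After 2 (read(2)): returned 'O8', offset=8
After 3 (seek(+3, CUR)): offset=11
After 4 (read(2)): returned 'QX', offset=13
After 5 (seek(-2, CUR)): offset=11
After 6 (read(3)): returned 'QXG', offset=14
After 7 (read(2)): returned 'C8', offset=16
After 8 (seek(3, SET)): offset=3
After 9 (seek(12, SET)): offset=12
After 10 (read(7)): returned 'XGC8J6L', offset=19
After 11 (tell()): offset=19
After 12 (seek(+5, CUR)): offset=22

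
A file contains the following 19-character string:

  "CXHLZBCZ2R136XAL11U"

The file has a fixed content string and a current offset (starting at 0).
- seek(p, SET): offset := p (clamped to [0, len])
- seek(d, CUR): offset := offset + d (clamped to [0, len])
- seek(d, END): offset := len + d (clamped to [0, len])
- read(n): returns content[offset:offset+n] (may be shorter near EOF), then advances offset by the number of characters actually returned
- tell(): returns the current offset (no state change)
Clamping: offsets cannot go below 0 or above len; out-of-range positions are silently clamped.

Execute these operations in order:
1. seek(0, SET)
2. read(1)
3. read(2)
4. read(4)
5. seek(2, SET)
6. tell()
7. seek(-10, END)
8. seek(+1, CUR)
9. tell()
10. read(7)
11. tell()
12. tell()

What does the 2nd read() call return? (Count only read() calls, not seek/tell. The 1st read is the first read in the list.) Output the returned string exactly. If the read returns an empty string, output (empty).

Answer: XH

Derivation:
After 1 (seek(0, SET)): offset=0
After 2 (read(1)): returned 'C', offset=1
After 3 (read(2)): returned 'XH', offset=3
After 4 (read(4)): returned 'LZBC', offset=7
After 5 (seek(2, SET)): offset=2
After 6 (tell()): offset=2
After 7 (seek(-10, END)): offset=9
After 8 (seek(+1, CUR)): offset=10
After 9 (tell()): offset=10
After 10 (read(7)): returned '136XAL1', offset=17
After 11 (tell()): offset=17
After 12 (tell()): offset=17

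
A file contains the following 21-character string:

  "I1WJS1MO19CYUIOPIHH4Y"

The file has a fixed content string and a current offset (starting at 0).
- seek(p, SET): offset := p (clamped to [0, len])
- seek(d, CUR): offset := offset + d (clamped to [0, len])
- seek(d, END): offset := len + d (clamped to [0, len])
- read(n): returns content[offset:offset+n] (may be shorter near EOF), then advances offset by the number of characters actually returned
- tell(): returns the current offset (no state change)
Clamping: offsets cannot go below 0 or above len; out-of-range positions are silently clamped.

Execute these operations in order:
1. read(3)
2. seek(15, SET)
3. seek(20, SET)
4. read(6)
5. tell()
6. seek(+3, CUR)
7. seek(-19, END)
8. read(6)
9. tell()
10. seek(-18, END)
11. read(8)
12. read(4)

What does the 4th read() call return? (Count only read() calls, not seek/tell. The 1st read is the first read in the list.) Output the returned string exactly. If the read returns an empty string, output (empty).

After 1 (read(3)): returned 'I1W', offset=3
After 2 (seek(15, SET)): offset=15
After 3 (seek(20, SET)): offset=20
After 4 (read(6)): returned 'Y', offset=21
After 5 (tell()): offset=21
After 6 (seek(+3, CUR)): offset=21
After 7 (seek(-19, END)): offset=2
After 8 (read(6)): returned 'WJS1MO', offset=8
After 9 (tell()): offset=8
After 10 (seek(-18, END)): offset=3
After 11 (read(8)): returned 'JS1MO19C', offset=11
After 12 (read(4)): returned 'YUIO', offset=15

Answer: JS1MO19C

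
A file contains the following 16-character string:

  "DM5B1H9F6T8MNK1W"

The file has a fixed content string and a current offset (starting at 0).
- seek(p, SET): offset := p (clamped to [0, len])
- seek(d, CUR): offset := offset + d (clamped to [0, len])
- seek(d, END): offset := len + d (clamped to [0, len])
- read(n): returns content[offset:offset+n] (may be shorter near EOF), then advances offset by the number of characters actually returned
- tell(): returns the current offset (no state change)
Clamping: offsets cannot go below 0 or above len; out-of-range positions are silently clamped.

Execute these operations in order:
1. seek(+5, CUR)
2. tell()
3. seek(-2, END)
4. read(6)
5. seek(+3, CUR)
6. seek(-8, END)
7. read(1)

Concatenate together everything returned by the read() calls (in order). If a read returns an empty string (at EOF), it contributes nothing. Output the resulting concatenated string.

Answer: 1W6

Derivation:
After 1 (seek(+5, CUR)): offset=5
After 2 (tell()): offset=5
After 3 (seek(-2, END)): offset=14
After 4 (read(6)): returned '1W', offset=16
After 5 (seek(+3, CUR)): offset=16
After 6 (seek(-8, END)): offset=8
After 7 (read(1)): returned '6', offset=9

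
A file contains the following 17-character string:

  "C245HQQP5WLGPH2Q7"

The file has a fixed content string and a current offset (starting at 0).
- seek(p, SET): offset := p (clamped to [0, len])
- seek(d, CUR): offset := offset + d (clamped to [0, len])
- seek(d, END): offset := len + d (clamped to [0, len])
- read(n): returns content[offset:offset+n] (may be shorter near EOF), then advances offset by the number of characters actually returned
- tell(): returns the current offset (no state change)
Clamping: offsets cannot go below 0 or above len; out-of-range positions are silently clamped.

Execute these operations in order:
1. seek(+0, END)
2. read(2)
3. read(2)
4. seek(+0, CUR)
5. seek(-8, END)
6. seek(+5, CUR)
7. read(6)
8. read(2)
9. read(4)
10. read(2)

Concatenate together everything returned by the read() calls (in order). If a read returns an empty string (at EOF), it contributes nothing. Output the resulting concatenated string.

After 1 (seek(+0, END)): offset=17
After 2 (read(2)): returned '', offset=17
After 3 (read(2)): returned '', offset=17
After 4 (seek(+0, CUR)): offset=17
After 5 (seek(-8, END)): offset=9
After 6 (seek(+5, CUR)): offset=14
After 7 (read(6)): returned '2Q7', offset=17
After 8 (read(2)): returned '', offset=17
After 9 (read(4)): returned '', offset=17
After 10 (read(2)): returned '', offset=17

Answer: 2Q7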